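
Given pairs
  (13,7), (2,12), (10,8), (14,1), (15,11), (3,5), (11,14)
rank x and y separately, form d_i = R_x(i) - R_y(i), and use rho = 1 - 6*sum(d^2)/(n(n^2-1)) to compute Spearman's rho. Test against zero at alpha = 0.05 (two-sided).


Step 1: Rank x and y separately (midranks; no ties here).
rank(x): 13->5, 2->1, 10->3, 14->6, 15->7, 3->2, 11->4
rank(y): 7->3, 12->6, 8->4, 1->1, 11->5, 5->2, 14->7
Step 2: d_i = R_x(i) - R_y(i); compute d_i^2.
  (5-3)^2=4, (1-6)^2=25, (3-4)^2=1, (6-1)^2=25, (7-5)^2=4, (2-2)^2=0, (4-7)^2=9
sum(d^2) = 68.
Step 3: rho = 1 - 6*68 / (7*(7^2 - 1)) = 1 - 408/336 = -0.214286.
Step 4: Under H0, t = rho * sqrt((n-2)/(1-rho^2)) = -0.4906 ~ t(5).
Step 5: Two-sided p-value from the t-distribution with 5 df = 0.644512.
Step 6: alpha = 0.05. fail to reject H0.

rho = -0.2143, p = 0.644512, fail to reject H0 at alpha = 0.05.


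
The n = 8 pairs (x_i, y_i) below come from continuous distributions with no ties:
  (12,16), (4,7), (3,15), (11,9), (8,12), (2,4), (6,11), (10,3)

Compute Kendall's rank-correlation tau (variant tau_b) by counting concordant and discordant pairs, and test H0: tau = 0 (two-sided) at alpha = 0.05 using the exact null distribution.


Step 1: Enumerate the 28 unordered pairs (i,j) with i<j and classify each by sign(x_j-x_i) * sign(y_j-y_i).
  (1,2):dx=-8,dy=-9->C; (1,3):dx=-9,dy=-1->C; (1,4):dx=-1,dy=-7->C; (1,5):dx=-4,dy=-4->C
  (1,6):dx=-10,dy=-12->C; (1,7):dx=-6,dy=-5->C; (1,8):dx=-2,dy=-13->C; (2,3):dx=-1,dy=+8->D
  (2,4):dx=+7,dy=+2->C; (2,5):dx=+4,dy=+5->C; (2,6):dx=-2,dy=-3->C; (2,7):dx=+2,dy=+4->C
  (2,8):dx=+6,dy=-4->D; (3,4):dx=+8,dy=-6->D; (3,5):dx=+5,dy=-3->D; (3,6):dx=-1,dy=-11->C
  (3,7):dx=+3,dy=-4->D; (3,8):dx=+7,dy=-12->D; (4,5):dx=-3,dy=+3->D; (4,6):dx=-9,dy=-5->C
  (4,7):dx=-5,dy=+2->D; (4,8):dx=-1,dy=-6->C; (5,6):dx=-6,dy=-8->C; (5,7):dx=-2,dy=-1->C
  (5,8):dx=+2,dy=-9->D; (6,7):dx=+4,dy=+7->C; (6,8):dx=+8,dy=-1->D; (7,8):dx=+4,dy=-8->D
Step 2: C = 17, D = 11, total pairs = 28.
Step 3: tau = (C - D)/(n(n-1)/2) = (17 - 11)/28 = 0.214286.
Step 4: Exact two-sided p-value (enumerate n! = 40320 permutations of y under H0): p = 0.548413.
Step 5: alpha = 0.05. fail to reject H0.

tau_b = 0.2143 (C=17, D=11), p = 0.548413, fail to reject H0.


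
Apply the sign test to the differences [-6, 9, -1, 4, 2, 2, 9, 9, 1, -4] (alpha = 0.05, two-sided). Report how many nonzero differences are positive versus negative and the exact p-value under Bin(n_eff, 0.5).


Step 1: Discard zero differences. Original n = 10; n_eff = number of nonzero differences = 10.
Nonzero differences (with sign): -6, +9, -1, +4, +2, +2, +9, +9, +1, -4
Step 2: Count signs: positive = 7, negative = 3.
Step 3: Under H0: P(positive) = 0.5, so the number of positives S ~ Bin(10, 0.5).
Step 4: Two-sided exact p-value = sum of Bin(10,0.5) probabilities at or below the observed probability = 0.343750.
Step 5: alpha = 0.05. fail to reject H0.

n_eff = 10, pos = 7, neg = 3, p = 0.343750, fail to reject H0.


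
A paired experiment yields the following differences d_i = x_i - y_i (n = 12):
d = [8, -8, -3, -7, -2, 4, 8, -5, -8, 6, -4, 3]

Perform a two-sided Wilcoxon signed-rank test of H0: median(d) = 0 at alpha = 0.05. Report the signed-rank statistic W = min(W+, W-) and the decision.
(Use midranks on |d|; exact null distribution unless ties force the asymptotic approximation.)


Step 1: Drop any zero differences (none here) and take |d_i|.
|d| = [8, 8, 3, 7, 2, 4, 8, 5, 8, 6, 4, 3]
Step 2: Midrank |d_i| (ties get averaged ranks).
ranks: |8|->10.5, |8|->10.5, |3|->2.5, |7|->8, |2|->1, |4|->4.5, |8|->10.5, |5|->6, |8|->10.5, |6|->7, |4|->4.5, |3|->2.5
Step 3: Attach original signs; sum ranks with positive sign and with negative sign.
W+ = 10.5 + 4.5 + 10.5 + 7 + 2.5 = 35
W- = 10.5 + 2.5 + 8 + 1 + 6 + 10.5 + 4.5 = 43
(Check: W+ + W- = 78 should equal n(n+1)/2 = 78.)
Step 4: Test statistic W = min(W+, W-) = 35.
Step 5: Ties in |d|, so use the tie-corrected normal approximation.
        E[W] = n(n+1)/4 = 12*13/4 = 39.
        Tie groups: |d|=3 (t=2), |d|=4 (t=2), |d|=8 (t=4); sum(t^3 - t) = 72.
        Var[W] = n(n+1)(2n+1)/24 - sum(t^3-t)/48 = 3900/24 - 72/48 = 161.
        z = (W - E[W]) / sqrt(Var[W]) = (35 - 39) / 12.6886 = -0.3152.
        Two-sided p = 2*Phi(z) = 0.752576.
Step 6: alpha = 0.05. fail to reject H0.

W+ = 35, W- = 43, W = min = 35, p = 0.752576, fail to reject H0.


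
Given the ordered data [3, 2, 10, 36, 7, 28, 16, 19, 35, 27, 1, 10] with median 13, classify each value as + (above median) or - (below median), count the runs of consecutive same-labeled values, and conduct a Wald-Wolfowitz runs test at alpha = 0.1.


Step 1: Compute median = 13; label A = above, B = below.
Labels in order: BBBABAAAAABB  (n_A = 6, n_B = 6)
Step 2: Count runs R = 5.
Step 3: Under H0 (random ordering), E[R] = 2*n_A*n_B/(n_A+n_B) + 1 = 2*6*6/12 + 1 = 7.0000.
        Var[R] = 2*n_A*n_B*(2*n_A*n_B - n_A - n_B) / ((n_A+n_B)^2 * (n_A+n_B-1)) = 4320/1584 = 2.7273.
        SD[R] = 1.6514.
Step 4: Continuity-corrected z = (R + 0.5 - E[R]) / SD[R] = (5 + 0.5 - 7.0000) / 1.6514 = -0.9083.
Step 5: Two-sided p-value via normal approximation = 2*(1 - Phi(|z|)) = 0.363722.
Step 6: alpha = 0.1. fail to reject H0.

R = 5, z = -0.9083, p = 0.363722, fail to reject H0.


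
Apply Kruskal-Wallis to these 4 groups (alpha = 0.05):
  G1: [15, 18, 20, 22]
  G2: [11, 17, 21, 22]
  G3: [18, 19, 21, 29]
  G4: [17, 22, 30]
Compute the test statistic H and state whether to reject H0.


Step 1: Combine all N = 15 observations and assign midranks.
sorted (value, group, rank): (11,G2,1), (15,G1,2), (17,G2,3.5), (17,G4,3.5), (18,G1,5.5), (18,G3,5.5), (19,G3,7), (20,G1,8), (21,G2,9.5), (21,G3,9.5), (22,G1,12), (22,G2,12), (22,G4,12), (29,G3,14), (30,G4,15)
Step 2: Sum ranks within each group.
R_1 = 27.5 (n_1 = 4)
R_2 = 26 (n_2 = 4)
R_3 = 36 (n_3 = 4)
R_4 = 30.5 (n_4 = 3)
Step 3: H = 12/(N(N+1)) * sum(R_i^2/n_i) - 3(N+1)
     = 12/(15*16) * (27.5^2/4 + 26^2/4 + 36^2/4 + 30.5^2/3) - 3*16
     = 0.050000 * 992.146 - 48
     = 1.607292.
Step 4: Ties present; correction factor C = 1 - 42/(15^3 - 15) = 0.987500. Corrected H = 1.607292 / 0.987500 = 1.627637.
Step 5: Under H0, H ~ chi^2(3); p-value = 0.653140.
Step 6: alpha = 0.05. fail to reject H0.

H = 1.6276, df = 3, p = 0.653140, fail to reject H0.


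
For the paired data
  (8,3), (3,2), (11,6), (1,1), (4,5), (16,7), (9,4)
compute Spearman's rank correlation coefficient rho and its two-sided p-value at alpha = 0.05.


Step 1: Rank x and y separately (midranks; no ties here).
rank(x): 8->4, 3->2, 11->6, 1->1, 4->3, 16->7, 9->5
rank(y): 3->3, 2->2, 6->6, 1->1, 5->5, 7->7, 4->4
Step 2: d_i = R_x(i) - R_y(i); compute d_i^2.
  (4-3)^2=1, (2-2)^2=0, (6-6)^2=0, (1-1)^2=0, (3-5)^2=4, (7-7)^2=0, (5-4)^2=1
sum(d^2) = 6.
Step 3: rho = 1 - 6*6 / (7*(7^2 - 1)) = 1 - 36/336 = 0.892857.
Step 4: Under H0, t = rho * sqrt((n-2)/(1-rho^2)) = 4.4333 ~ t(5).
Step 5: Two-sided p-value from the t-distribution with 5 df = 0.006807.
Step 6: alpha = 0.05. reject H0.

rho = 0.8929, p = 0.006807, reject H0 at alpha = 0.05.


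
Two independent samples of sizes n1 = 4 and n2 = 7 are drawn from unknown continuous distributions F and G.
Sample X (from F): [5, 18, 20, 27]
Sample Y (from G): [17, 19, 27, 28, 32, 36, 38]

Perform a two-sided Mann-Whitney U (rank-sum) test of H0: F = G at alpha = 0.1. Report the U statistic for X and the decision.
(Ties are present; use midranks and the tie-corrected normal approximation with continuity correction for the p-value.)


Step 1: Combine and sort all 11 observations; assign midranks.
sorted (value, group): (5,X), (17,Y), (18,X), (19,Y), (20,X), (27,X), (27,Y), (28,Y), (32,Y), (36,Y), (38,Y)
ranks: 5->1, 17->2, 18->3, 19->4, 20->5, 27->6.5, 27->6.5, 28->8, 32->9, 36->10, 38->11
Step 2: Rank sum for X: R1 = 1 + 3 + 5 + 6.5 = 15.5.
Step 3: U_X = R1 - n1(n1+1)/2 = 15.5 - 4*5/2 = 15.5 - 10 = 5.5.
       U_Y = n1*n2 - U_X = 28 - 5.5 = 22.5.
Step 4: Ties are present, so use the tie-corrected normal approximation (with continuity correction) for the p-value.
Step 5: p-value = 0.129695; compare to alpha = 0.1. fail to reject H0.

U_X = 5.5, p = 0.129695, fail to reject H0 at alpha = 0.1.


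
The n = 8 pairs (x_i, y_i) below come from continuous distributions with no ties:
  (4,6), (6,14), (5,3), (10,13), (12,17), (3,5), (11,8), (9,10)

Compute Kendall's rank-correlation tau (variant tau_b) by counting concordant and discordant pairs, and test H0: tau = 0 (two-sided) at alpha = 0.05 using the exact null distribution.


Step 1: Enumerate the 28 unordered pairs (i,j) with i<j and classify each by sign(x_j-x_i) * sign(y_j-y_i).
  (1,2):dx=+2,dy=+8->C; (1,3):dx=+1,dy=-3->D; (1,4):dx=+6,dy=+7->C; (1,5):dx=+8,dy=+11->C
  (1,6):dx=-1,dy=-1->C; (1,7):dx=+7,dy=+2->C; (1,8):dx=+5,dy=+4->C; (2,3):dx=-1,dy=-11->C
  (2,4):dx=+4,dy=-1->D; (2,5):dx=+6,dy=+3->C; (2,6):dx=-3,dy=-9->C; (2,7):dx=+5,dy=-6->D
  (2,8):dx=+3,dy=-4->D; (3,4):dx=+5,dy=+10->C; (3,5):dx=+7,dy=+14->C; (3,6):dx=-2,dy=+2->D
  (3,7):dx=+6,dy=+5->C; (3,8):dx=+4,dy=+7->C; (4,5):dx=+2,dy=+4->C; (4,6):dx=-7,dy=-8->C
  (4,7):dx=+1,dy=-5->D; (4,8):dx=-1,dy=-3->C; (5,6):dx=-9,dy=-12->C; (5,7):dx=-1,dy=-9->C
  (5,8):dx=-3,dy=-7->C; (6,7):dx=+8,dy=+3->C; (6,8):dx=+6,dy=+5->C; (7,8):dx=-2,dy=+2->D
Step 2: C = 21, D = 7, total pairs = 28.
Step 3: tau = (C - D)/(n(n-1)/2) = (21 - 7)/28 = 0.500000.
Step 4: Exact two-sided p-value (enumerate n! = 40320 permutations of y under H0): p = 0.108681.
Step 5: alpha = 0.05. fail to reject H0.

tau_b = 0.5000 (C=21, D=7), p = 0.108681, fail to reject H0.


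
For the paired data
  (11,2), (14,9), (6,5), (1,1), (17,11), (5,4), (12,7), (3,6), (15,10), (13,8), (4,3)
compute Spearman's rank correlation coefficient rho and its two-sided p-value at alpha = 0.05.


Step 1: Rank x and y separately (midranks; no ties here).
rank(x): 11->6, 14->9, 6->5, 1->1, 17->11, 5->4, 12->7, 3->2, 15->10, 13->8, 4->3
rank(y): 2->2, 9->9, 5->5, 1->1, 11->11, 4->4, 7->7, 6->6, 10->10, 8->8, 3->3
Step 2: d_i = R_x(i) - R_y(i); compute d_i^2.
  (6-2)^2=16, (9-9)^2=0, (5-5)^2=0, (1-1)^2=0, (11-11)^2=0, (4-4)^2=0, (7-7)^2=0, (2-6)^2=16, (10-10)^2=0, (8-8)^2=0, (3-3)^2=0
sum(d^2) = 32.
Step 3: rho = 1 - 6*32 / (11*(11^2 - 1)) = 1 - 192/1320 = 0.854545.
Step 4: Under H0, t = rho * sqrt((n-2)/(1-rho^2)) = 4.9360 ~ t(9).
Step 5: Two-sided p-value from the t-distribution with 9 df = 0.000807.
Step 6: alpha = 0.05. reject H0.

rho = 0.8545, p = 0.000807, reject H0 at alpha = 0.05.


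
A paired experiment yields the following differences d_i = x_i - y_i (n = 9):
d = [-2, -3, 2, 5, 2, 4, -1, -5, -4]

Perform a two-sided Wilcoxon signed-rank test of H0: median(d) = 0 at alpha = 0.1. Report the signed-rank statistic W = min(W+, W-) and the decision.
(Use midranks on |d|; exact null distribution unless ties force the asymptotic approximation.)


Step 1: Drop any zero differences (none here) and take |d_i|.
|d| = [2, 3, 2, 5, 2, 4, 1, 5, 4]
Step 2: Midrank |d_i| (ties get averaged ranks).
ranks: |2|->3, |3|->5, |2|->3, |5|->8.5, |2|->3, |4|->6.5, |1|->1, |5|->8.5, |4|->6.5
Step 3: Attach original signs; sum ranks with positive sign and with negative sign.
W+ = 3 + 8.5 + 3 + 6.5 = 21
W- = 3 + 5 + 1 + 8.5 + 6.5 = 24
(Check: W+ + W- = 45 should equal n(n+1)/2 = 45.)
Step 4: Test statistic W = min(W+, W-) = 21.
Step 5: Ties in |d|, so use the tie-corrected normal approximation.
        E[W] = n(n+1)/4 = 9*10/4 = 22.5.
        Tie groups: |d|=2 (t=3), |d|=4 (t=2), |d|=5 (t=2); sum(t^3 - t) = 36.
        Var[W] = n(n+1)(2n+1)/24 - sum(t^3-t)/48 = 1710/24 - 36/48 = 70.5.
        z = (W - E[W]) / sqrt(Var[W]) = (21 - 22.5) / 8.3964 = -0.1786.
        Two-sided p = 2*Phi(z) = 0.858215.
Step 6: alpha = 0.1. fail to reject H0.

W+ = 21, W- = 24, W = min = 21, p = 0.858215, fail to reject H0.


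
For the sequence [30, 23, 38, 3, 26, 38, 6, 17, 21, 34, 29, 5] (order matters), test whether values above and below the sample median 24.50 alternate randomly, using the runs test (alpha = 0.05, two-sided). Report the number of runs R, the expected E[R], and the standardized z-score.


Step 1: Compute median = 24.50; label A = above, B = below.
Labels in order: ABABAABBBAAB  (n_A = 6, n_B = 6)
Step 2: Count runs R = 8.
Step 3: Under H0 (random ordering), E[R] = 2*n_A*n_B/(n_A+n_B) + 1 = 2*6*6/12 + 1 = 7.0000.
        Var[R] = 2*n_A*n_B*(2*n_A*n_B - n_A - n_B) / ((n_A+n_B)^2 * (n_A+n_B-1)) = 4320/1584 = 2.7273.
        SD[R] = 1.6514.
Step 4: Continuity-corrected z = (R - 0.5 - E[R]) / SD[R] = (8 - 0.5 - 7.0000) / 1.6514 = 0.3028.
Step 5: Two-sided p-value via normal approximation = 2*(1 - Phi(|z|)) = 0.762069.
Step 6: alpha = 0.05. fail to reject H0.

R = 8, z = 0.3028, p = 0.762069, fail to reject H0.


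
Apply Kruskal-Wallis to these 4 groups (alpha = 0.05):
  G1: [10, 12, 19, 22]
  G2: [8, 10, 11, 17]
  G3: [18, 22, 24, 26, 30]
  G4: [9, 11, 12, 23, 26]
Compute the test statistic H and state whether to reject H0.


Step 1: Combine all N = 18 observations and assign midranks.
sorted (value, group, rank): (8,G2,1), (9,G4,2), (10,G1,3.5), (10,G2,3.5), (11,G2,5.5), (11,G4,5.5), (12,G1,7.5), (12,G4,7.5), (17,G2,9), (18,G3,10), (19,G1,11), (22,G1,12.5), (22,G3,12.5), (23,G4,14), (24,G3,15), (26,G3,16.5), (26,G4,16.5), (30,G3,18)
Step 2: Sum ranks within each group.
R_1 = 34.5 (n_1 = 4)
R_2 = 19 (n_2 = 4)
R_3 = 72 (n_3 = 5)
R_4 = 45.5 (n_4 = 5)
Step 3: H = 12/(N(N+1)) * sum(R_i^2/n_i) - 3(N+1)
     = 12/(18*19) * (34.5^2/4 + 19^2/4 + 72^2/5 + 45.5^2/5) - 3*19
     = 0.035088 * 1838.66 - 57
     = 7.514474.
Step 4: Ties present; correction factor C = 1 - 30/(18^3 - 18) = 0.994840. Corrected H = 7.514474 / 0.994840 = 7.553449.
Step 5: Under H0, H ~ chi^2(3); p-value = 0.056201.
Step 6: alpha = 0.05. fail to reject H0.

H = 7.5534, df = 3, p = 0.056201, fail to reject H0.


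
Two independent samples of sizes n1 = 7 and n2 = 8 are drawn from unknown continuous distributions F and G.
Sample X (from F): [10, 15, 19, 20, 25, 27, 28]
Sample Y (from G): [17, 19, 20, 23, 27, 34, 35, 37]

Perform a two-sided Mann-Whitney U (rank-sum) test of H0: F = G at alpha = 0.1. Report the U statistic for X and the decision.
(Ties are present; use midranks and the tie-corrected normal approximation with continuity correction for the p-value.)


Step 1: Combine and sort all 15 observations; assign midranks.
sorted (value, group): (10,X), (15,X), (17,Y), (19,X), (19,Y), (20,X), (20,Y), (23,Y), (25,X), (27,X), (27,Y), (28,X), (34,Y), (35,Y), (37,Y)
ranks: 10->1, 15->2, 17->3, 19->4.5, 19->4.5, 20->6.5, 20->6.5, 23->8, 25->9, 27->10.5, 27->10.5, 28->12, 34->13, 35->14, 37->15
Step 2: Rank sum for X: R1 = 1 + 2 + 4.5 + 6.5 + 9 + 10.5 + 12 = 45.5.
Step 3: U_X = R1 - n1(n1+1)/2 = 45.5 - 7*8/2 = 45.5 - 28 = 17.5.
       U_Y = n1*n2 - U_X = 56 - 17.5 = 38.5.
Step 4: Ties are present, so use the tie-corrected normal approximation (with continuity correction) for the p-value.
Step 5: p-value = 0.245891; compare to alpha = 0.1. fail to reject H0.

U_X = 17.5, p = 0.245891, fail to reject H0 at alpha = 0.1.


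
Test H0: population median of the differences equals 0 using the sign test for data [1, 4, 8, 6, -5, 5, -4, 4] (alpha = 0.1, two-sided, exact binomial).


Step 1: Discard zero differences. Original n = 8; n_eff = number of nonzero differences = 8.
Nonzero differences (with sign): +1, +4, +8, +6, -5, +5, -4, +4
Step 2: Count signs: positive = 6, negative = 2.
Step 3: Under H0: P(positive) = 0.5, so the number of positives S ~ Bin(8, 0.5).
Step 4: Two-sided exact p-value = sum of Bin(8,0.5) probabilities at or below the observed probability = 0.289062.
Step 5: alpha = 0.1. fail to reject H0.

n_eff = 8, pos = 6, neg = 2, p = 0.289062, fail to reject H0.


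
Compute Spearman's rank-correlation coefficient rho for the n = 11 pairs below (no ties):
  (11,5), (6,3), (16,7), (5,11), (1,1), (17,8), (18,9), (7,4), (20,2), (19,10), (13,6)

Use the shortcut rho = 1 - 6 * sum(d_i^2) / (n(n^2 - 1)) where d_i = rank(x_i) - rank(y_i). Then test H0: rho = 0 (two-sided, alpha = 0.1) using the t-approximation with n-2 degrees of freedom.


Step 1: Rank x and y separately (midranks; no ties here).
rank(x): 11->5, 6->3, 16->7, 5->2, 1->1, 17->8, 18->9, 7->4, 20->11, 19->10, 13->6
rank(y): 5->5, 3->3, 7->7, 11->11, 1->1, 8->8, 9->9, 4->4, 2->2, 10->10, 6->6
Step 2: d_i = R_x(i) - R_y(i); compute d_i^2.
  (5-5)^2=0, (3-3)^2=0, (7-7)^2=0, (2-11)^2=81, (1-1)^2=0, (8-8)^2=0, (9-9)^2=0, (4-4)^2=0, (11-2)^2=81, (10-10)^2=0, (6-6)^2=0
sum(d^2) = 162.
Step 3: rho = 1 - 6*162 / (11*(11^2 - 1)) = 1 - 972/1320 = 0.263636.
Step 4: Under H0, t = rho * sqrt((n-2)/(1-rho^2)) = 0.8199 ~ t(9).
Step 5: Two-sided p-value from the t-distribution with 9 df = 0.433441.
Step 6: alpha = 0.1. fail to reject H0.

rho = 0.2636, p = 0.433441, fail to reject H0 at alpha = 0.1.


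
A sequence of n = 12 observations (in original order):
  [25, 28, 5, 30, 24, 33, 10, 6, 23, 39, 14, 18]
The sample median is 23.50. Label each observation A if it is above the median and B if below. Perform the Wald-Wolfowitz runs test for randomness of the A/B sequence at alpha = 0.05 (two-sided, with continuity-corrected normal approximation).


Step 1: Compute median = 23.50; label A = above, B = below.
Labels in order: AABAAABBBABB  (n_A = 6, n_B = 6)
Step 2: Count runs R = 6.
Step 3: Under H0 (random ordering), E[R] = 2*n_A*n_B/(n_A+n_B) + 1 = 2*6*6/12 + 1 = 7.0000.
        Var[R] = 2*n_A*n_B*(2*n_A*n_B - n_A - n_B) / ((n_A+n_B)^2 * (n_A+n_B-1)) = 4320/1584 = 2.7273.
        SD[R] = 1.6514.
Step 4: Continuity-corrected z = (R + 0.5 - E[R]) / SD[R] = (6 + 0.5 - 7.0000) / 1.6514 = -0.3028.
Step 5: Two-sided p-value via normal approximation = 2*(1 - Phi(|z|)) = 0.762069.
Step 6: alpha = 0.05. fail to reject H0.

R = 6, z = -0.3028, p = 0.762069, fail to reject H0.


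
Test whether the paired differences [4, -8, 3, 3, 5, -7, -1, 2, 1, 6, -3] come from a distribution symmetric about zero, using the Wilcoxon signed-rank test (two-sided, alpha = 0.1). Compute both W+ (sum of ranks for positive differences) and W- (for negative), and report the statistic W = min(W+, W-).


Step 1: Drop any zero differences (none here) and take |d_i|.
|d| = [4, 8, 3, 3, 5, 7, 1, 2, 1, 6, 3]
Step 2: Midrank |d_i| (ties get averaged ranks).
ranks: |4|->7, |8|->11, |3|->5, |3|->5, |5|->8, |7|->10, |1|->1.5, |2|->3, |1|->1.5, |6|->9, |3|->5
Step 3: Attach original signs; sum ranks with positive sign and with negative sign.
W+ = 7 + 5 + 5 + 8 + 3 + 1.5 + 9 = 38.5
W- = 11 + 10 + 1.5 + 5 = 27.5
(Check: W+ + W- = 66 should equal n(n+1)/2 = 66.)
Step 4: Test statistic W = min(W+, W-) = 27.5.
Step 5: Ties in |d|, so use the tie-corrected normal approximation.
        E[W] = n(n+1)/4 = 11*12/4 = 33.
        Tie groups: |d|=1 (t=2), |d|=3 (t=3); sum(t^3 - t) = 30.
        Var[W] = n(n+1)(2n+1)/24 - sum(t^3-t)/48 = 3036/24 - 30/48 = 125.875.
        z = (W - E[W]) / sqrt(Var[W]) = (27.5 - 33) / 11.2194 = -0.4902.
        Two-sided p = 2*Phi(z) = 0.623977.
Step 6: alpha = 0.1. fail to reject H0.

W+ = 38.5, W- = 27.5, W = min = 27.5, p = 0.623977, fail to reject H0.


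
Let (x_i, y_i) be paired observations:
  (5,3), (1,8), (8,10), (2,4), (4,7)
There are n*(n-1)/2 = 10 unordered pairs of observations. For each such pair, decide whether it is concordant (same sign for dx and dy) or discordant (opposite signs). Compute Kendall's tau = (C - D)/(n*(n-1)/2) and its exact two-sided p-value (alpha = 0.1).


Step 1: Enumerate the 10 unordered pairs (i,j) with i<j and classify each by sign(x_j-x_i) * sign(y_j-y_i).
  (1,2):dx=-4,dy=+5->D; (1,3):dx=+3,dy=+7->C; (1,4):dx=-3,dy=+1->D; (1,5):dx=-1,dy=+4->D
  (2,3):dx=+7,dy=+2->C; (2,4):dx=+1,dy=-4->D; (2,5):dx=+3,dy=-1->D; (3,4):dx=-6,dy=-6->C
  (3,5):dx=-4,dy=-3->C; (4,5):dx=+2,dy=+3->C
Step 2: C = 5, D = 5, total pairs = 10.
Step 3: tau = (C - D)/(n(n-1)/2) = (5 - 5)/10 = 0.000000.
Step 4: Exact two-sided p-value (enumerate n! = 120 permutations of y under H0): p = 1.000000.
Step 5: alpha = 0.1. fail to reject H0.

tau_b = 0.0000 (C=5, D=5), p = 1.000000, fail to reject H0.


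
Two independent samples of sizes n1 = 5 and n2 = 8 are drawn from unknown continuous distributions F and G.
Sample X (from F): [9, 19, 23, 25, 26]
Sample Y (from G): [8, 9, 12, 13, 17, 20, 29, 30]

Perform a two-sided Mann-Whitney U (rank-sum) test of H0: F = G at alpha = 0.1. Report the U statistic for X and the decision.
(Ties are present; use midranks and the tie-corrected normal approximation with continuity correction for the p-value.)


Step 1: Combine and sort all 13 observations; assign midranks.
sorted (value, group): (8,Y), (9,X), (9,Y), (12,Y), (13,Y), (17,Y), (19,X), (20,Y), (23,X), (25,X), (26,X), (29,Y), (30,Y)
ranks: 8->1, 9->2.5, 9->2.5, 12->4, 13->5, 17->6, 19->7, 20->8, 23->9, 25->10, 26->11, 29->12, 30->13
Step 2: Rank sum for X: R1 = 2.5 + 7 + 9 + 10 + 11 = 39.5.
Step 3: U_X = R1 - n1(n1+1)/2 = 39.5 - 5*6/2 = 39.5 - 15 = 24.5.
       U_Y = n1*n2 - U_X = 40 - 24.5 = 15.5.
Step 4: Ties are present, so use the tie-corrected normal approximation (with continuity correction) for the p-value.
Step 5: p-value = 0.557643; compare to alpha = 0.1. fail to reject H0.

U_X = 24.5, p = 0.557643, fail to reject H0 at alpha = 0.1.


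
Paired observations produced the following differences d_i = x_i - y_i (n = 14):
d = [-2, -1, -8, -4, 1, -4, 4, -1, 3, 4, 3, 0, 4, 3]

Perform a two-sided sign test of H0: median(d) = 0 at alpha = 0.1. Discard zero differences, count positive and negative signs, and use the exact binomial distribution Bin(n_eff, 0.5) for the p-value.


Step 1: Discard zero differences. Original n = 14; n_eff = number of nonzero differences = 13.
Nonzero differences (with sign): -2, -1, -8, -4, +1, -4, +4, -1, +3, +4, +3, +4, +3
Step 2: Count signs: positive = 7, negative = 6.
Step 3: Under H0: P(positive) = 0.5, so the number of positives S ~ Bin(13, 0.5).
Step 4: Two-sided exact p-value = sum of Bin(13,0.5) probabilities at or below the observed probability = 1.000000.
Step 5: alpha = 0.1. fail to reject H0.

n_eff = 13, pos = 7, neg = 6, p = 1.000000, fail to reject H0.


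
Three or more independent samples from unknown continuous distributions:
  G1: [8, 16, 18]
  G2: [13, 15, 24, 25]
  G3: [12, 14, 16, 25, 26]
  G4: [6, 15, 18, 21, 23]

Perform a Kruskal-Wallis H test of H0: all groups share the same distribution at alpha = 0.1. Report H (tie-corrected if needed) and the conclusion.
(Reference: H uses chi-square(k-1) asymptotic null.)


Step 1: Combine all N = 17 observations and assign midranks.
sorted (value, group, rank): (6,G4,1), (8,G1,2), (12,G3,3), (13,G2,4), (14,G3,5), (15,G2,6.5), (15,G4,6.5), (16,G1,8.5), (16,G3,8.5), (18,G1,10.5), (18,G4,10.5), (21,G4,12), (23,G4,13), (24,G2,14), (25,G2,15.5), (25,G3,15.5), (26,G3,17)
Step 2: Sum ranks within each group.
R_1 = 21 (n_1 = 3)
R_2 = 40 (n_2 = 4)
R_3 = 49 (n_3 = 5)
R_4 = 43 (n_4 = 5)
Step 3: H = 12/(N(N+1)) * sum(R_i^2/n_i) - 3(N+1)
     = 12/(17*18) * (21^2/3 + 40^2/4 + 49^2/5 + 43^2/5) - 3*18
     = 0.039216 * 1397 - 54
     = 0.784314.
Step 4: Ties present; correction factor C = 1 - 24/(17^3 - 17) = 0.995098. Corrected H = 0.784314 / 0.995098 = 0.788177.
Step 5: Under H0, H ~ chi^2(3); p-value = 0.852293.
Step 6: alpha = 0.1. fail to reject H0.

H = 0.7882, df = 3, p = 0.852293, fail to reject H0.


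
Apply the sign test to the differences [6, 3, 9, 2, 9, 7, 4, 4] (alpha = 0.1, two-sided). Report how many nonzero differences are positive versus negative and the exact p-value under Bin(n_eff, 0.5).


Step 1: Discard zero differences. Original n = 8; n_eff = number of nonzero differences = 8.
Nonzero differences (with sign): +6, +3, +9, +2, +9, +7, +4, +4
Step 2: Count signs: positive = 8, negative = 0.
Step 3: Under H0: P(positive) = 0.5, so the number of positives S ~ Bin(8, 0.5).
Step 4: Two-sided exact p-value = sum of Bin(8,0.5) probabilities at or below the observed probability = 0.007812.
Step 5: alpha = 0.1. reject H0.

n_eff = 8, pos = 8, neg = 0, p = 0.007812, reject H0.


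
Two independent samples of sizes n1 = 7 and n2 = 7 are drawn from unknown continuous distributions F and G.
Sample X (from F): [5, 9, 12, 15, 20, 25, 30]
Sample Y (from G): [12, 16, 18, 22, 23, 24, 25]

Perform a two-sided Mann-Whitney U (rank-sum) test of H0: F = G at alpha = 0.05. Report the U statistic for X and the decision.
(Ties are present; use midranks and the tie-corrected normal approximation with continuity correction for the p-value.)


Step 1: Combine and sort all 14 observations; assign midranks.
sorted (value, group): (5,X), (9,X), (12,X), (12,Y), (15,X), (16,Y), (18,Y), (20,X), (22,Y), (23,Y), (24,Y), (25,X), (25,Y), (30,X)
ranks: 5->1, 9->2, 12->3.5, 12->3.5, 15->5, 16->6, 18->7, 20->8, 22->9, 23->10, 24->11, 25->12.5, 25->12.5, 30->14
Step 2: Rank sum for X: R1 = 1 + 2 + 3.5 + 5 + 8 + 12.5 + 14 = 46.
Step 3: U_X = R1 - n1(n1+1)/2 = 46 - 7*8/2 = 46 - 28 = 18.
       U_Y = n1*n2 - U_X = 49 - 18 = 31.
Step 4: Ties are present, so use the tie-corrected normal approximation (with continuity correction) for the p-value.
Step 5: p-value = 0.442284; compare to alpha = 0.05. fail to reject H0.

U_X = 18, p = 0.442284, fail to reject H0 at alpha = 0.05.


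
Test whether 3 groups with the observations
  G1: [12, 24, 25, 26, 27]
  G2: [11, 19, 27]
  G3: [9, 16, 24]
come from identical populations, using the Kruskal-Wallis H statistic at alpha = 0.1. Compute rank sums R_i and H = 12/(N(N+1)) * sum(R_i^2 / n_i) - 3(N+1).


Step 1: Combine all N = 11 observations and assign midranks.
sorted (value, group, rank): (9,G3,1), (11,G2,2), (12,G1,3), (16,G3,4), (19,G2,5), (24,G1,6.5), (24,G3,6.5), (25,G1,8), (26,G1,9), (27,G1,10.5), (27,G2,10.5)
Step 2: Sum ranks within each group.
R_1 = 37 (n_1 = 5)
R_2 = 17.5 (n_2 = 3)
R_3 = 11.5 (n_3 = 3)
Step 3: H = 12/(N(N+1)) * sum(R_i^2/n_i) - 3(N+1)
     = 12/(11*12) * (37^2/5 + 17.5^2/3 + 11.5^2/3) - 3*12
     = 0.090909 * 419.967 - 36
     = 2.178788.
Step 4: Ties present; correction factor C = 1 - 12/(11^3 - 11) = 0.990909. Corrected H = 2.178788 / 0.990909 = 2.198777.
Step 5: Under H0, H ~ chi^2(2); p-value = 0.333075.
Step 6: alpha = 0.1. fail to reject H0.

H = 2.1988, df = 2, p = 0.333075, fail to reject H0.


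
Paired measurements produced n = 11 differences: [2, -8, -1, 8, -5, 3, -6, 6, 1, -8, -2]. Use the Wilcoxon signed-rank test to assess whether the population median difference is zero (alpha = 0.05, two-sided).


Step 1: Drop any zero differences (none here) and take |d_i|.
|d| = [2, 8, 1, 8, 5, 3, 6, 6, 1, 8, 2]
Step 2: Midrank |d_i| (ties get averaged ranks).
ranks: |2|->3.5, |8|->10, |1|->1.5, |8|->10, |5|->6, |3|->5, |6|->7.5, |6|->7.5, |1|->1.5, |8|->10, |2|->3.5
Step 3: Attach original signs; sum ranks with positive sign and with negative sign.
W+ = 3.5 + 10 + 5 + 7.5 + 1.5 = 27.5
W- = 10 + 1.5 + 6 + 7.5 + 10 + 3.5 = 38.5
(Check: W+ + W- = 66 should equal n(n+1)/2 = 66.)
Step 4: Test statistic W = min(W+, W-) = 27.5.
Step 5: Ties in |d|, so use the tie-corrected normal approximation.
        E[W] = n(n+1)/4 = 11*12/4 = 33.
        Tie groups: |d|=1 (t=2), |d|=2 (t=2), |d|=6 (t=2), |d|=8 (t=3); sum(t^3 - t) = 42.
        Var[W] = n(n+1)(2n+1)/24 - sum(t^3-t)/48 = 3036/24 - 42/48 = 125.625.
        z = (W - E[W]) / sqrt(Var[W]) = (27.5 - 33) / 11.2083 = -0.4907.
        Two-sided p = 2*Phi(z) = 0.623632.
Step 6: alpha = 0.05. fail to reject H0.

W+ = 27.5, W- = 38.5, W = min = 27.5, p = 0.623632, fail to reject H0.


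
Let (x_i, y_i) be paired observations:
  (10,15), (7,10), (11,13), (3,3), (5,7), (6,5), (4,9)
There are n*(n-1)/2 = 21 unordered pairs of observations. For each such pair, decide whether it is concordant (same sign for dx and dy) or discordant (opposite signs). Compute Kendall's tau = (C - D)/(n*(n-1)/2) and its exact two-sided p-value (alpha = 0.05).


Step 1: Enumerate the 21 unordered pairs (i,j) with i<j and classify each by sign(x_j-x_i) * sign(y_j-y_i).
  (1,2):dx=-3,dy=-5->C; (1,3):dx=+1,dy=-2->D; (1,4):dx=-7,dy=-12->C; (1,5):dx=-5,dy=-8->C
  (1,6):dx=-4,dy=-10->C; (1,7):dx=-6,dy=-6->C; (2,3):dx=+4,dy=+3->C; (2,4):dx=-4,dy=-7->C
  (2,5):dx=-2,dy=-3->C; (2,6):dx=-1,dy=-5->C; (2,7):dx=-3,dy=-1->C; (3,4):dx=-8,dy=-10->C
  (3,5):dx=-6,dy=-6->C; (3,6):dx=-5,dy=-8->C; (3,7):dx=-7,dy=-4->C; (4,5):dx=+2,dy=+4->C
  (4,6):dx=+3,dy=+2->C; (4,7):dx=+1,dy=+6->C; (5,6):dx=+1,dy=-2->D; (5,7):dx=-1,dy=+2->D
  (6,7):dx=-2,dy=+4->D
Step 2: C = 17, D = 4, total pairs = 21.
Step 3: tau = (C - D)/(n(n-1)/2) = (17 - 4)/21 = 0.619048.
Step 4: Exact two-sided p-value (enumerate n! = 5040 permutations of y under H0): p = 0.069048.
Step 5: alpha = 0.05. fail to reject H0.

tau_b = 0.6190 (C=17, D=4), p = 0.069048, fail to reject H0.


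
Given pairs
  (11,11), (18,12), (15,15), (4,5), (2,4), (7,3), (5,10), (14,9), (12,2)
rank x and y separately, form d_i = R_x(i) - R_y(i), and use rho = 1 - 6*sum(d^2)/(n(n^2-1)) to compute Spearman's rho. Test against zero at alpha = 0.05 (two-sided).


Step 1: Rank x and y separately (midranks; no ties here).
rank(x): 11->5, 18->9, 15->8, 4->2, 2->1, 7->4, 5->3, 14->7, 12->6
rank(y): 11->7, 12->8, 15->9, 5->4, 4->3, 3->2, 10->6, 9->5, 2->1
Step 2: d_i = R_x(i) - R_y(i); compute d_i^2.
  (5-7)^2=4, (9-8)^2=1, (8-9)^2=1, (2-4)^2=4, (1-3)^2=4, (4-2)^2=4, (3-6)^2=9, (7-5)^2=4, (6-1)^2=25
sum(d^2) = 56.
Step 3: rho = 1 - 6*56 / (9*(9^2 - 1)) = 1 - 336/720 = 0.533333.
Step 4: Under H0, t = rho * sqrt((n-2)/(1-rho^2)) = 1.6681 ~ t(7).
Step 5: Two-sided p-value from the t-distribution with 7 df = 0.139227.
Step 6: alpha = 0.05. fail to reject H0.

rho = 0.5333, p = 0.139227, fail to reject H0 at alpha = 0.05.


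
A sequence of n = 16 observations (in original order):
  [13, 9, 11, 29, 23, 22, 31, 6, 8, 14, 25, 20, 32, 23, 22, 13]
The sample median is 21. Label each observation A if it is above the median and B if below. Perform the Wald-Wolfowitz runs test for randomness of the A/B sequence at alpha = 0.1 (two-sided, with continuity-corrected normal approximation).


Step 1: Compute median = 21; label A = above, B = below.
Labels in order: BBBAAAABBBABAAAB  (n_A = 8, n_B = 8)
Step 2: Count runs R = 7.
Step 3: Under H0 (random ordering), E[R] = 2*n_A*n_B/(n_A+n_B) + 1 = 2*8*8/16 + 1 = 9.0000.
        Var[R] = 2*n_A*n_B*(2*n_A*n_B - n_A - n_B) / ((n_A+n_B)^2 * (n_A+n_B-1)) = 14336/3840 = 3.7333.
        SD[R] = 1.9322.
Step 4: Continuity-corrected z = (R + 0.5 - E[R]) / SD[R] = (7 + 0.5 - 9.0000) / 1.9322 = -0.7763.
Step 5: Two-sided p-value via normal approximation = 2*(1 - Phi(|z|)) = 0.437558.
Step 6: alpha = 0.1. fail to reject H0.

R = 7, z = -0.7763, p = 0.437558, fail to reject H0.


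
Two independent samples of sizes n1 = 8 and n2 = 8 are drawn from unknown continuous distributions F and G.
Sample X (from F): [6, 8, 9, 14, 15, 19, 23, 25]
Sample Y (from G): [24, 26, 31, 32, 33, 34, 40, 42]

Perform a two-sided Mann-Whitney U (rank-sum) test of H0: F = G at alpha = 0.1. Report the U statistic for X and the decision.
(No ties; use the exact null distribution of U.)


Step 1: Combine and sort all 16 observations; assign midranks.
sorted (value, group): (6,X), (8,X), (9,X), (14,X), (15,X), (19,X), (23,X), (24,Y), (25,X), (26,Y), (31,Y), (32,Y), (33,Y), (34,Y), (40,Y), (42,Y)
ranks: 6->1, 8->2, 9->3, 14->4, 15->5, 19->6, 23->7, 24->8, 25->9, 26->10, 31->11, 32->12, 33->13, 34->14, 40->15, 42->16
Step 2: Rank sum for X: R1 = 1 + 2 + 3 + 4 + 5 + 6 + 7 + 9 = 37.
Step 3: U_X = R1 - n1(n1+1)/2 = 37 - 8*9/2 = 37 - 36 = 1.
       U_Y = n1*n2 - U_X = 64 - 1 = 63.
Step 4: No ties, so the exact null distribution of U (based on enumerating the C(16,8) = 12870 equally likely rank assignments) gives the two-sided p-value.
Step 5: p-value = 0.000311; compare to alpha = 0.1. reject H0.

U_X = 1, p = 0.000311, reject H0 at alpha = 0.1.


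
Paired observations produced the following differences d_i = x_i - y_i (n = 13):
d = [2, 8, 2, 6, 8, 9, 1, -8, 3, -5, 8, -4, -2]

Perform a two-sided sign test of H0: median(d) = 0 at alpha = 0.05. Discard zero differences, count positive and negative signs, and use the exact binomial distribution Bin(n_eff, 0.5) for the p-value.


Step 1: Discard zero differences. Original n = 13; n_eff = number of nonzero differences = 13.
Nonzero differences (with sign): +2, +8, +2, +6, +8, +9, +1, -8, +3, -5, +8, -4, -2
Step 2: Count signs: positive = 9, negative = 4.
Step 3: Under H0: P(positive) = 0.5, so the number of positives S ~ Bin(13, 0.5).
Step 4: Two-sided exact p-value = sum of Bin(13,0.5) probabilities at or below the observed probability = 0.266846.
Step 5: alpha = 0.05. fail to reject H0.

n_eff = 13, pos = 9, neg = 4, p = 0.266846, fail to reject H0.


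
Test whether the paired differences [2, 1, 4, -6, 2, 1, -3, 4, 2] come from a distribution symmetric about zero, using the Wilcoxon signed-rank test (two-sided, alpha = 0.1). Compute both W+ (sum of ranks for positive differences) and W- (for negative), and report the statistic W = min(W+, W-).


Step 1: Drop any zero differences (none here) and take |d_i|.
|d| = [2, 1, 4, 6, 2, 1, 3, 4, 2]
Step 2: Midrank |d_i| (ties get averaged ranks).
ranks: |2|->4, |1|->1.5, |4|->7.5, |6|->9, |2|->4, |1|->1.5, |3|->6, |4|->7.5, |2|->4
Step 3: Attach original signs; sum ranks with positive sign and with negative sign.
W+ = 4 + 1.5 + 7.5 + 4 + 1.5 + 7.5 + 4 = 30
W- = 9 + 6 = 15
(Check: W+ + W- = 45 should equal n(n+1)/2 = 45.)
Step 4: Test statistic W = min(W+, W-) = 15.
Step 5: Ties in |d|, so use the tie-corrected normal approximation.
        E[W] = n(n+1)/4 = 9*10/4 = 22.5.
        Tie groups: |d|=1 (t=2), |d|=2 (t=3), |d|=4 (t=2); sum(t^3 - t) = 36.
        Var[W] = n(n+1)(2n+1)/24 - sum(t^3-t)/48 = 1710/24 - 36/48 = 70.5.
        z = (W - E[W]) / sqrt(Var[W]) = (15 - 22.5) / 8.3964 = -0.8932.
        Two-sided p = 2*Phi(z) = 0.371730.
Step 6: alpha = 0.1. fail to reject H0.

W+ = 30, W- = 15, W = min = 15, p = 0.371730, fail to reject H0.


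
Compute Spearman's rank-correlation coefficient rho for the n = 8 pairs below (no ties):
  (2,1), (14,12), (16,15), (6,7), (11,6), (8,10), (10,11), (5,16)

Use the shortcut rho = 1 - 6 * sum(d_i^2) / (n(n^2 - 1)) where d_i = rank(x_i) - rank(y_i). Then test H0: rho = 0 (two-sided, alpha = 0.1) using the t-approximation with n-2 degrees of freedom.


Step 1: Rank x and y separately (midranks; no ties here).
rank(x): 2->1, 14->7, 16->8, 6->3, 11->6, 8->4, 10->5, 5->2
rank(y): 1->1, 12->6, 15->7, 7->3, 6->2, 10->4, 11->5, 16->8
Step 2: d_i = R_x(i) - R_y(i); compute d_i^2.
  (1-1)^2=0, (7-6)^2=1, (8-7)^2=1, (3-3)^2=0, (6-2)^2=16, (4-4)^2=0, (5-5)^2=0, (2-8)^2=36
sum(d^2) = 54.
Step 3: rho = 1 - 6*54 / (8*(8^2 - 1)) = 1 - 324/504 = 0.357143.
Step 4: Under H0, t = rho * sqrt((n-2)/(1-rho^2)) = 0.9366 ~ t(6).
Step 5: Two-sided p-value from the t-distribution with 6 df = 0.385121.
Step 6: alpha = 0.1. fail to reject H0.

rho = 0.3571, p = 0.385121, fail to reject H0 at alpha = 0.1.


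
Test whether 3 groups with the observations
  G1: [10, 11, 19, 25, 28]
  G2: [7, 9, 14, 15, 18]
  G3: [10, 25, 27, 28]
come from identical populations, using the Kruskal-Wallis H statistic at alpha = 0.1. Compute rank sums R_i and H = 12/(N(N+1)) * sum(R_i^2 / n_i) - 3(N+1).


Step 1: Combine all N = 14 observations and assign midranks.
sorted (value, group, rank): (7,G2,1), (9,G2,2), (10,G1,3.5), (10,G3,3.5), (11,G1,5), (14,G2,6), (15,G2,7), (18,G2,8), (19,G1,9), (25,G1,10.5), (25,G3,10.5), (27,G3,12), (28,G1,13.5), (28,G3,13.5)
Step 2: Sum ranks within each group.
R_1 = 41.5 (n_1 = 5)
R_2 = 24 (n_2 = 5)
R_3 = 39.5 (n_3 = 4)
Step 3: H = 12/(N(N+1)) * sum(R_i^2/n_i) - 3(N+1)
     = 12/(14*15) * (41.5^2/5 + 24^2/5 + 39.5^2/4) - 3*15
     = 0.057143 * 849.712 - 45
     = 3.555000.
Step 4: Ties present; correction factor C = 1 - 18/(14^3 - 14) = 0.993407. Corrected H = 3.555000 / 0.993407 = 3.578595.
Step 5: Under H0, H ~ chi^2(2); p-value = 0.167077.
Step 6: alpha = 0.1. fail to reject H0.

H = 3.5786, df = 2, p = 0.167077, fail to reject H0.


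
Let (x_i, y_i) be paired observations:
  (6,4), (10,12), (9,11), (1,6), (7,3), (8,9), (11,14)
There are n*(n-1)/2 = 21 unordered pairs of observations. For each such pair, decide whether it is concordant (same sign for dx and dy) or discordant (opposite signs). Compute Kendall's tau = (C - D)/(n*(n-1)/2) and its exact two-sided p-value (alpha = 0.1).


Step 1: Enumerate the 21 unordered pairs (i,j) with i<j and classify each by sign(x_j-x_i) * sign(y_j-y_i).
  (1,2):dx=+4,dy=+8->C; (1,3):dx=+3,dy=+7->C; (1,4):dx=-5,dy=+2->D; (1,5):dx=+1,dy=-1->D
  (1,6):dx=+2,dy=+5->C; (1,7):dx=+5,dy=+10->C; (2,3):dx=-1,dy=-1->C; (2,4):dx=-9,dy=-6->C
  (2,5):dx=-3,dy=-9->C; (2,6):dx=-2,dy=-3->C; (2,7):dx=+1,dy=+2->C; (3,4):dx=-8,dy=-5->C
  (3,5):dx=-2,dy=-8->C; (3,6):dx=-1,dy=-2->C; (3,7):dx=+2,dy=+3->C; (4,5):dx=+6,dy=-3->D
  (4,6):dx=+7,dy=+3->C; (4,7):dx=+10,dy=+8->C; (5,6):dx=+1,dy=+6->C; (5,7):dx=+4,dy=+11->C
  (6,7):dx=+3,dy=+5->C
Step 2: C = 18, D = 3, total pairs = 21.
Step 3: tau = (C - D)/(n(n-1)/2) = (18 - 3)/21 = 0.714286.
Step 4: Exact two-sided p-value (enumerate n! = 5040 permutations of y under H0): p = 0.030159.
Step 5: alpha = 0.1. reject H0.

tau_b = 0.7143 (C=18, D=3), p = 0.030159, reject H0.


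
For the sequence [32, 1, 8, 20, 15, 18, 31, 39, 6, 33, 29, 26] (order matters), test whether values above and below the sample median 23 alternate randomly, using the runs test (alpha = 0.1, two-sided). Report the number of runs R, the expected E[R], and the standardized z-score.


Step 1: Compute median = 23; label A = above, B = below.
Labels in order: ABBBBBAABAAA  (n_A = 6, n_B = 6)
Step 2: Count runs R = 5.
Step 3: Under H0 (random ordering), E[R] = 2*n_A*n_B/(n_A+n_B) + 1 = 2*6*6/12 + 1 = 7.0000.
        Var[R] = 2*n_A*n_B*(2*n_A*n_B - n_A - n_B) / ((n_A+n_B)^2 * (n_A+n_B-1)) = 4320/1584 = 2.7273.
        SD[R] = 1.6514.
Step 4: Continuity-corrected z = (R + 0.5 - E[R]) / SD[R] = (5 + 0.5 - 7.0000) / 1.6514 = -0.9083.
Step 5: Two-sided p-value via normal approximation = 2*(1 - Phi(|z|)) = 0.363722.
Step 6: alpha = 0.1. fail to reject H0.

R = 5, z = -0.9083, p = 0.363722, fail to reject H0.


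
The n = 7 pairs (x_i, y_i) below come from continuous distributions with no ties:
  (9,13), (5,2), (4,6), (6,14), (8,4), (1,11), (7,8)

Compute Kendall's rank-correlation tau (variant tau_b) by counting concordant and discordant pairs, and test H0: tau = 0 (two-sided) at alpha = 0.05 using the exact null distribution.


Step 1: Enumerate the 21 unordered pairs (i,j) with i<j and classify each by sign(x_j-x_i) * sign(y_j-y_i).
  (1,2):dx=-4,dy=-11->C; (1,3):dx=-5,dy=-7->C; (1,4):dx=-3,dy=+1->D; (1,5):dx=-1,dy=-9->C
  (1,6):dx=-8,dy=-2->C; (1,7):dx=-2,dy=-5->C; (2,3):dx=-1,dy=+4->D; (2,4):dx=+1,dy=+12->C
  (2,5):dx=+3,dy=+2->C; (2,6):dx=-4,dy=+9->D; (2,7):dx=+2,dy=+6->C; (3,4):dx=+2,dy=+8->C
  (3,5):dx=+4,dy=-2->D; (3,6):dx=-3,dy=+5->D; (3,7):dx=+3,dy=+2->C; (4,5):dx=+2,dy=-10->D
  (4,6):dx=-5,dy=-3->C; (4,7):dx=+1,dy=-6->D; (5,6):dx=-7,dy=+7->D; (5,7):dx=-1,dy=+4->D
  (6,7):dx=+6,dy=-3->D
Step 2: C = 11, D = 10, total pairs = 21.
Step 3: tau = (C - D)/(n(n-1)/2) = (11 - 10)/21 = 0.047619.
Step 4: Exact two-sided p-value (enumerate n! = 5040 permutations of y under H0): p = 1.000000.
Step 5: alpha = 0.05. fail to reject H0.

tau_b = 0.0476 (C=11, D=10), p = 1.000000, fail to reject H0.


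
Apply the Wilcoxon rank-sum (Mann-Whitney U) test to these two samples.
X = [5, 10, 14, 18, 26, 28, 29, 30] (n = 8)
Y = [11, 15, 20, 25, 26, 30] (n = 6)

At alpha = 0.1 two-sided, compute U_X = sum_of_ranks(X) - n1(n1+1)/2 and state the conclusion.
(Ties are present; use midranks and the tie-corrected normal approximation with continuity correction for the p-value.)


Step 1: Combine and sort all 14 observations; assign midranks.
sorted (value, group): (5,X), (10,X), (11,Y), (14,X), (15,Y), (18,X), (20,Y), (25,Y), (26,X), (26,Y), (28,X), (29,X), (30,X), (30,Y)
ranks: 5->1, 10->2, 11->3, 14->4, 15->5, 18->6, 20->7, 25->8, 26->9.5, 26->9.5, 28->11, 29->12, 30->13.5, 30->13.5
Step 2: Rank sum for X: R1 = 1 + 2 + 4 + 6 + 9.5 + 11 + 12 + 13.5 = 59.
Step 3: U_X = R1 - n1(n1+1)/2 = 59 - 8*9/2 = 59 - 36 = 23.
       U_Y = n1*n2 - U_X = 48 - 23 = 25.
Step 4: Ties are present, so use the tie-corrected normal approximation (with continuity correction) for the p-value.
Step 5: p-value = 0.948419; compare to alpha = 0.1. fail to reject H0.

U_X = 23, p = 0.948419, fail to reject H0 at alpha = 0.1.


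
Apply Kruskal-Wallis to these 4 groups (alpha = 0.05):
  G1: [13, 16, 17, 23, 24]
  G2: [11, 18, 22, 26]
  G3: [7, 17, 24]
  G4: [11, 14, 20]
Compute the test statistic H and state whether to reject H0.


Step 1: Combine all N = 15 observations and assign midranks.
sorted (value, group, rank): (7,G3,1), (11,G2,2.5), (11,G4,2.5), (13,G1,4), (14,G4,5), (16,G1,6), (17,G1,7.5), (17,G3,7.5), (18,G2,9), (20,G4,10), (22,G2,11), (23,G1,12), (24,G1,13.5), (24,G3,13.5), (26,G2,15)
Step 2: Sum ranks within each group.
R_1 = 43 (n_1 = 5)
R_2 = 37.5 (n_2 = 4)
R_3 = 22 (n_3 = 3)
R_4 = 17.5 (n_4 = 3)
Step 3: H = 12/(N(N+1)) * sum(R_i^2/n_i) - 3(N+1)
     = 12/(15*16) * (43^2/5 + 37.5^2/4 + 22^2/3 + 17.5^2/3) - 3*16
     = 0.050000 * 984.779 - 48
     = 1.238958.
Step 4: Ties present; correction factor C = 1 - 18/(15^3 - 15) = 0.994643. Corrected H = 1.238958 / 0.994643 = 1.245631.
Step 5: Under H0, H ~ chi^2(3); p-value = 0.742082.
Step 6: alpha = 0.05. fail to reject H0.

H = 1.2456, df = 3, p = 0.742082, fail to reject H0.
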